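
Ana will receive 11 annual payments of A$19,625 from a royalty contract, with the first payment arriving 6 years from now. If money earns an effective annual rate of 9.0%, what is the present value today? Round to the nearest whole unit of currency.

A$86,800

PV at t=5 (ordinary 11-year annuity): 19625 × a(11|0.09) = 19625 × 6.805191 = 133,551.8646
PV₀ = 133,551.8646 / (1+0.09)^5 = 133,551.8646 / 1.538624 = 86,799.5485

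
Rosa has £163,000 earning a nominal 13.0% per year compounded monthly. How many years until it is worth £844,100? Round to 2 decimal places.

Periodic rate i = 0.13/12 = 0.0108333.
(1+i)^n = 844100/163000 = 5.17853, so n = ln 5.17853 / ln 1.01083 = 152.6227 months
= 152.6227/12 years

12.72 years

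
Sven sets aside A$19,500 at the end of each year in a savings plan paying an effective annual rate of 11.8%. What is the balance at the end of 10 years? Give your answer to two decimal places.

A$338,908.38

Accumulation factor s(10|0.118) = 17.379917; FV = 19500 × 17.379917 = 338,908.3790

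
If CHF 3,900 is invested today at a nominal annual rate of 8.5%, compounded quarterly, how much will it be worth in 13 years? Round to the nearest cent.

CHF 11,639.44

Periodic rate i = 0.085/4 = 0.02125; n = 13 × 4 = 52 periods.
3,900 × (1+0.02125)^52 = 3,900 × 2.984473 = 11,639.4437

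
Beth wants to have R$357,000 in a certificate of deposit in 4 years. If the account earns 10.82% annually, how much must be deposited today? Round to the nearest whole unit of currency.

PV = FV·(1+i)^(−n) = 357,000 × 0.663021 = 236,698.5693

R$236,699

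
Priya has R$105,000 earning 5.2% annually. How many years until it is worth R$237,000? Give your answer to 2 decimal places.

16.06 years

(1+i)^n = 237000/105000 = 2.25714, so n = ln 2.25714 / ln 1.052 = 16.0594 years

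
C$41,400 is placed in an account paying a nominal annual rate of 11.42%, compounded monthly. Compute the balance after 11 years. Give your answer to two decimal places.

Periodic rate i = 0.1142/12 = 0.00951667; n = 11 × 12 = 132 periods.
FV = 41,400 × (1 + 0.00951667)^132 = 144,537.8075

C$144,537.81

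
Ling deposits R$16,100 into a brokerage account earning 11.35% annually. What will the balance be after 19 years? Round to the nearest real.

FV = PV·(1+i)^n = 16,100 × 7.711062 = 124,148.1013

R$124,148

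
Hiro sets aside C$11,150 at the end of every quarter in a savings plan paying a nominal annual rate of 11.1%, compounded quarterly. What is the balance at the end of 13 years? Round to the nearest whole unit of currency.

C$1,266,064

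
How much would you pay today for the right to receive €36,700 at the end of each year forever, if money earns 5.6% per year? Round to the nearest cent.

€655,357.14

PV = PMT / i = 36700 / 0.056 = 655,357.1429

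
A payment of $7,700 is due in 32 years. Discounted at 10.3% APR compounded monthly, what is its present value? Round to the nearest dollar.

$289

Periodic rate i = 0.103/12 = 0.00858333; n = 32 × 12 = 384 periods.
PV = FV·(1+i)^(−n) = 7,700 × 0.037556 = 289.1775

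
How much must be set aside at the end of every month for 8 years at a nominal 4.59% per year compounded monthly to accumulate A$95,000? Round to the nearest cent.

With 12 periods per year: i = 0.003825, n = 96.
PMT = 95000 / ( [(1+0.003825)^96 − 1] / 0.003825 ) = 95000 / 115.732210 = 820.8605

A$820.86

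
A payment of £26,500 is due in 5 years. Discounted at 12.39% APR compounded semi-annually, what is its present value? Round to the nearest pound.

With 2 periods per year: i = 0.06195, n = 10.
Discount factor = (1+0.06195)^(−10) = 0.548226; PV = 26,500 × 0.548226 = 14,527.9783

£14,528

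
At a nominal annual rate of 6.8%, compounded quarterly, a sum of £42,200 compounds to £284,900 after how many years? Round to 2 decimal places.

Periodic rate i = 0.068/4 = 0.017.
n = ln(284900/42200) / ln(1+0.017) = ln(6.75118) / 0.016857 = 113.2885 quarters
= 113.2885/4 years

28.32 years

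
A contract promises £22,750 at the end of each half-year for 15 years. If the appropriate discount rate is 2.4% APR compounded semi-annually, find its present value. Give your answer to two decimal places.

£570,317.93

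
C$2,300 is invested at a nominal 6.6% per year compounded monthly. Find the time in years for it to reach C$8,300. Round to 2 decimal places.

Periodic rate i = 0.066/12 = 0.0055.
(1+i)^n = 8300/2300 = 3.60870, so n = ln 3.60870 / ln 1.0055 = 233.9768 months
= 233.9768/12 years

19.50 years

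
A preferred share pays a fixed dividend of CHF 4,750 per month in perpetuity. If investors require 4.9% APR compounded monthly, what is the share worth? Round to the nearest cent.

CHF 1,163,265.31

Periodic rate i = 0.049/12 = 0.00408333.
PV = PMT / i = 4750 / 0.00408333 = 1,163,265.3061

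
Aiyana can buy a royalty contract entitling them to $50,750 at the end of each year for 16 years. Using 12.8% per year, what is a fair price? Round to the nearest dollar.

$338,770

PV = 50750 × [1 − (1+0.128)^(−16)] / 0.128 = 50750 × 6.675280 = 338,770.4670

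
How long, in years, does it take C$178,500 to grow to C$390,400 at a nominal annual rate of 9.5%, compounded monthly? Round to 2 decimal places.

Periodic rate i = 0.095/12 = 0.00791667.
n = ln(390400/178500) / ln(1+0.00791667) = ln(2.18711) / 0.007885 = 99.2434 months
= 99.2434/12 years

8.27 years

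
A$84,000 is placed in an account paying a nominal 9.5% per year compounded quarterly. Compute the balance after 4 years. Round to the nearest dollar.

A$122,287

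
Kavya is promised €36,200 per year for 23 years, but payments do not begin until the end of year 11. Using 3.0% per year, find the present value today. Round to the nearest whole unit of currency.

€442,928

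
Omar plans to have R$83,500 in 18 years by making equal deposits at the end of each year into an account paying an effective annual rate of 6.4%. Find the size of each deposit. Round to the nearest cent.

R$2,601.04

FV-annuity factor = 32.102571; PMT = 83500 / 32.102571 = 2,601.0378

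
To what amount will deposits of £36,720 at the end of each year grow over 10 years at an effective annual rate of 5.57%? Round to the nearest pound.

FV = 36720 × [(1+0.0557)^10 − 1] / 0.0557 = 36720 × 12.917630 = 474,335.3914

£474,335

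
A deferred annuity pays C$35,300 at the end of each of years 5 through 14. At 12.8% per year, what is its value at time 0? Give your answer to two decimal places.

Value one period before first payment (t=4): 35300 × [1 − (1+0.128)^(−10)] / 0.128 = 35300 × 5.469895 = 193,087.2996
PV₀ = 193,087.2996 / (1+0.128)^4 = 193,087.2996 / 1.618961 = 119,266.1802

C$119,266.18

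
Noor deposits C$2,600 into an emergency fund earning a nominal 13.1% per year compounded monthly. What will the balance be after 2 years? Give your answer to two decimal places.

Periodic rate i = 0.131/12 = 0.0109167; n = 2 × 12 = 24 periods.
FV = PV·(1+i)^n = 2,600 × 1.297683 = 3,373.9754

C$3,373.98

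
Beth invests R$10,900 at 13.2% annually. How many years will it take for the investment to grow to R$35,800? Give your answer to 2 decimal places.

9.59 years

(1+i)^n = 35800/10900 = 3.28440, so n = ln 3.28440 / ln 1.132 = 9.5913 years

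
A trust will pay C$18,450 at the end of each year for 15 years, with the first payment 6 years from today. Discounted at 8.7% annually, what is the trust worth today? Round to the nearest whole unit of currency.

Value one period before first payment (t=5): 18450 × [1 − (1+0.087)^(−15)] / 0.087 = 18450 × 8.205452 = 151,390.5884
Discount back 5 years: 151,390.5884 × (1+0.087)^(−5) = 151,390.5884 × 0.658950 = 99,758.7863

C$99,759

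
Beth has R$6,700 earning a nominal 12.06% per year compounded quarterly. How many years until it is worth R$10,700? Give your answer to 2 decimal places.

Periodic rate i = 0.1206/4 = 0.03015.
(1+i)^n = 10700/6700 = 1.59701, so n = ln 1.59701 / ln 1.03015 = 15.7598 quarters
= 15.7598/4 years

3.94 years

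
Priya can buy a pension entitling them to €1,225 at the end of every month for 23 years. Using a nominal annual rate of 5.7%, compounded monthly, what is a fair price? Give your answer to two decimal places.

With 12 periods per year: i = 0.00475, n = 276.
Annuity factor a(276|0.00475) = 153.602463; PV = 1225 × 153.602463 = 188,163.0170

€188,163.02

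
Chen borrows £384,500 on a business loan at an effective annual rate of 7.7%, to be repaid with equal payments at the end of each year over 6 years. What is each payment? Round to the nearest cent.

£82,417.78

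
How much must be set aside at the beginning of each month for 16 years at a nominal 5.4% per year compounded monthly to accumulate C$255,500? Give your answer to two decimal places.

i = 0.054/12 = 0.0045 per month; n = 16·12 = 192.
PMT = 255500 / ( [(1+0.0045)^192 − 1] / 0.0045 × (1+i) ) = 255500 / 305.376508 = 836.6721

C$836.67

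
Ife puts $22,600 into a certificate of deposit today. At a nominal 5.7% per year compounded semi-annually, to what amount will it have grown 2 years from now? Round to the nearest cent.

$25,288.65

With 2 periods per year: i = 0.0285, n = 4.
22,600 × (1+0.0285)^4 = 22,600 × 1.118967 = 25,288.6487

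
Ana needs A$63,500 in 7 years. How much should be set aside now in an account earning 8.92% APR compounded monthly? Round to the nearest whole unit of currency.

A$34,088

With 12 periods per year: i = 0.00743333, n = 84.
PV = FV·(1+i)^(−n) = 63,500 × 0.536821 = 34,088.1275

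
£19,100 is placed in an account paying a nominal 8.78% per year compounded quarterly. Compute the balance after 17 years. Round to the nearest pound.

£83,608

Periodic rate i = 0.0878/4 = 0.02195; n = 17 × 4 = 68 periods.
FV = PV·(1+i)^n = 19,100 × 4.377398 = 83,608.3073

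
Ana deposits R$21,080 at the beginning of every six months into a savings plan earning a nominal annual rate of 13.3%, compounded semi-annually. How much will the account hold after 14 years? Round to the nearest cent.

With 2 periods per year: i = 0.0665, n = 28.
FV = PMT · [(1+i)^n − 1] / i × (1+i) = 21080 · 81.246825 = 1,712,683.0662
(Beginning-of-period payments → annuity-due factor ×(1+i).)

R$1,712,683.07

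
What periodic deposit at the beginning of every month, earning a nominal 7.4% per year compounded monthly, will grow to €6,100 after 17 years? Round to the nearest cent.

€14.93

With 12 periods per year: i = 0.00616667, n = 204.
FV-annuity factor × (1+i) = 408.690632; PMT = 6100 / 408.690632 = 14.9257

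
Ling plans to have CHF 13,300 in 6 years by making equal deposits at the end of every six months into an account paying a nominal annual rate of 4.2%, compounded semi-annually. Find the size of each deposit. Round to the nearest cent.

Periodic rate i = 0.042/2 = 0.021; n = 6 × 2 = 12 periods.
FV-annuity factor = 13.487762; PMT = 13300 / 13.487762 = 986.0791

CHF 986.08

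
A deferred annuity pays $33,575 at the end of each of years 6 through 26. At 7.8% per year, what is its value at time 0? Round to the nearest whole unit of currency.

Value one period before first payment (t=5): 33575 × [1 − (1+0.078)^(−21)] / 0.078 = 33575 × 10.172553 = 341,543.4611
PV₀ = 341,543.4611 / (1+0.078)^5 = 341,543.4611 / 1.455773 = 234,613.0530

$234,613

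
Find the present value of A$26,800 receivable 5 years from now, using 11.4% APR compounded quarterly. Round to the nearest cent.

A$15,277.38

With 4 periods per year: i = 0.0285, n = 20.
Discount factor = (1+0.0285)^(−20) = 0.570051; PV = 26,800 × 0.570051 = 15,277.3797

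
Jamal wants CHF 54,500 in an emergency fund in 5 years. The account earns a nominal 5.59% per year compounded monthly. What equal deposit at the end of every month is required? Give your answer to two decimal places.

CHF 789.40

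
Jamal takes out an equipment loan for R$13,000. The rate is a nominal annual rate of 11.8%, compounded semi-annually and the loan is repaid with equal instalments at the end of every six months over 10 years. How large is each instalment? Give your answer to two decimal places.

R$1,124.22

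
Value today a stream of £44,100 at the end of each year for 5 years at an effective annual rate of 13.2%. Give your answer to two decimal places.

PV = 44100 × [1 − (1+0.132)^(−5)] / 0.132 = 44100 × 3.500135 = 154,355.9637

£154,355.96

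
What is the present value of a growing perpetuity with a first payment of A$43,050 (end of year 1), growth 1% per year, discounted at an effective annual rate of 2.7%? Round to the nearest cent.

PV = D₁/(r − g) = 43050/(0.027 − 0.01) = 2,532,352.9412

A$2,532,352.94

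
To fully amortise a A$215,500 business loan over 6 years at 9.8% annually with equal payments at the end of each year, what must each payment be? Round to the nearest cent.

PMT = 215500 / ( [1 − (1+0.098)^(−6)] / 0.098 ) = 215500 / 4.380906 = 49,190.7374

A$49,190.74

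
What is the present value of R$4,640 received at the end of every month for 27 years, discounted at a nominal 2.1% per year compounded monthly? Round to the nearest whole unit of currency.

R$1,146,728

i = 0.021/12 = 0.00175 per month; n = 27·12 = 324.
PV = 4640 × [1 − (1+0.00175)^(−324)] / 0.00175 = 4640 × 247.139589 = 1,146,727.6950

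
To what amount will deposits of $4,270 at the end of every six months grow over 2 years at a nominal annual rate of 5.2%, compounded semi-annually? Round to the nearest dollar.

$17,758

Periodic rate i = 0.052/2 = 0.026; n = 2 × 2 = 4 periods.
Accumulation factor s(4|0.026) = 4.158722; FV = 4270 × 4.158722 = 17,757.7411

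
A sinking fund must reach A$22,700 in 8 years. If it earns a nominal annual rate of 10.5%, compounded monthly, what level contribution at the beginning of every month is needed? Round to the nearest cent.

i = 0.105/12 = 0.00875 per month; n = 8·12 = 96.
FV-annuity factor × (1+i) = 150.784388; PMT = 22700 / 150.784388 = 150.5461

A$150.55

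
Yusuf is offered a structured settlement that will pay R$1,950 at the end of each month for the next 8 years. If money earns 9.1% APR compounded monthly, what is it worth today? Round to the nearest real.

i = 0.091/12 = 0.00758333 per month; n = 8·12 = 96.
Annuity factor a(96|0.00758333) = 68.017347; PV = 1950 × 68.017347 = 132,633.8261

R$132,634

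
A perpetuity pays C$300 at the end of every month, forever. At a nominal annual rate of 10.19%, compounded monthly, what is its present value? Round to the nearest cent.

Periodic rate i = 0.1019/12 = 0.00849167.
PV = C/r = 300/0.00849167 = 35,328.7537

C$35,328.75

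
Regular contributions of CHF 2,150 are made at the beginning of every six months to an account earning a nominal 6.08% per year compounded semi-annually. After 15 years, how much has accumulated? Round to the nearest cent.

CHF 106,082.30

With 2 periods per year: i = 0.0304, n = 30.
Accumulation factor s(30|0.0304) × (1+i) = 49.340605; FV = 2150 × 49.340605 = 106,082.3005
(annuity-due: payments at period start, so ×(1+i).)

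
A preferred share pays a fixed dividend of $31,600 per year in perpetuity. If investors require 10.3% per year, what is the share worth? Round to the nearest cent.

$306,796.12

PV = C/r = 31600/0.103 = 306,796.1165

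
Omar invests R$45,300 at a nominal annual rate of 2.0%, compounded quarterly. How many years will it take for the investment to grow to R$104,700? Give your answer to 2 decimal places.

Periodic rate i = 0.02/4 = 0.005.
n = ln(104700/45300) / ln(1+0.005) = ln(2.31126) / 0.004988 = 167.9770 quarters
= 167.9770/4 years

41.99 years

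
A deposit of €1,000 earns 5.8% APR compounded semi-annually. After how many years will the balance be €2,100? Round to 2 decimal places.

Periodic rate i = 0.058/2 = 0.029.
n = ln(2100/1000) / ln(1+0.029) = ln(2.10000) / 0.028587 = 25.9532 half-years
= 25.9532/2 years

12.98 years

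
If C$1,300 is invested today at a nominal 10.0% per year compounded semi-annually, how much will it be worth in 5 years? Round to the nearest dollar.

C$2,118

i = 0.1/2 = 0.05 per half-year; n = 5·2 = 10.
1,300 × (1+0.05)^10 = 1,300 × 1.628895 = 2,117.5630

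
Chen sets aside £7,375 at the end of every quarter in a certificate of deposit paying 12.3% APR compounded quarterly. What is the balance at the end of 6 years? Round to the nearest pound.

With 4 periods per year: i = 0.03075, n = 24.
FV = PMT · [(1+i)^n − 1] / i = 7375 · 34.751796 = 256,294.4970

£256,294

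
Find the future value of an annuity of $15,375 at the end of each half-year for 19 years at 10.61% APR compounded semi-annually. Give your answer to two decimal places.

$1,776,469.91

Periodic rate i = 0.1061/2 = 0.05305; n = 19 × 2 = 38 periods.
FV = 15375 × [(1+0.05305)^38 − 1] / 0.05305 = 15375 × 115.542759 = 1,776,469.9139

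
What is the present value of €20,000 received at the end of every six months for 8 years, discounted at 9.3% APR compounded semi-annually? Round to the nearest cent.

i = 0.093/2 = 0.0465 per half-year; n = 8·2 = 16.
Annuity factor a(16|0.0465) = 11.112893; PV = 20000 × 11.112893 = 222,257.8661

€222,257.87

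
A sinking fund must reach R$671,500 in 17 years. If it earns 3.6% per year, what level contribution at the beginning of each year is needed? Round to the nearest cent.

R$28,304.80

PMT = 671500 / ( [(1+0.036)^17 − 1] / 0.036 × (1+i) ) = 671500 / 23.723890 = 28,304.8020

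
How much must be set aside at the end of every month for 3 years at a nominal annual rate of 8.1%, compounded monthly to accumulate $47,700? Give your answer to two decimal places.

With 12 periods per year: i = 0.00675, n = 36.
FV-annuity factor = 40.596743; PMT = 47700 / 40.596743 = 1,174.9711

$1,174.97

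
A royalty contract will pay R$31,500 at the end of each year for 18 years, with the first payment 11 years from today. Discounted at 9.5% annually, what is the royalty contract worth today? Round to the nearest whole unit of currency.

R$107,676

Value one period before first payment (t=10): 31500 × [1 − (1+0.095)^(−18)] / 0.095 = 31500 × 8.471266 = 266,844.8937
PV₀ = 266,844.8937 / (1+0.095)^10 = 266,844.8937 / 2.478228 = 107,675.7003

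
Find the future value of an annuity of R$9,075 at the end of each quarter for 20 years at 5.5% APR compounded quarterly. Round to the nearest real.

R$1,307,947

i = 0.055/4 = 0.01375 per quarter; n = 20·4 = 80.
FV = PMT · [(1+i)^n − 1] / i = 9075 · 144.126349 = 1,307,946.6152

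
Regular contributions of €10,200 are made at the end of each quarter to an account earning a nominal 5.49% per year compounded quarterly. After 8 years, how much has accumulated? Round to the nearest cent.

i = 0.0549/4 = 0.013725 per quarter; n = 8·4 = 32.
FV = PMT · [(1+i)^n − 1] / i = 10200 · 39.842527 = 406,393.7737

€406,393.77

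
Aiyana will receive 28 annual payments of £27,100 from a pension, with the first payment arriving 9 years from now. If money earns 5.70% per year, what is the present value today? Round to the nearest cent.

£240,512.61

PV at t=8 (ordinary 28-year annuity): 27100 × a(28|0.057) = 27100 × 13.828289 = 374,746.6374
Discount back 8 years: 374,746.6374 × (1+0.057)^(−8) = 374,746.6374 × 0.641801 = 240,512.6072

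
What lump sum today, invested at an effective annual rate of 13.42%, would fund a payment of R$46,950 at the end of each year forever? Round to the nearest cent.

R$349,850.97

PV = PMT / i = 46950 / 0.1342 = 349,850.9687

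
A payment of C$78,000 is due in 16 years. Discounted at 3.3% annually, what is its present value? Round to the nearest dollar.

PV = FV·(1+i)^(−n) = 78,000 × 0.594833 = 46,396.9528

C$46,397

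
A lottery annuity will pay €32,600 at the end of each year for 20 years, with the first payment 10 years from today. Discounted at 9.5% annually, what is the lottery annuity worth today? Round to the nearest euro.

€126,936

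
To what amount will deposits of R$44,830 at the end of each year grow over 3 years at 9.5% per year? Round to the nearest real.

R$147,671

FV = PMT · [(1+i)^n − 1] / i = 44830 · 3.294025 = 147,671.1407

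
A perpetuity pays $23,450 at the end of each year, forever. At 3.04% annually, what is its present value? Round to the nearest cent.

$771,381.58

PV = PMT / i = 23450 / 0.0304 = 771,381.5789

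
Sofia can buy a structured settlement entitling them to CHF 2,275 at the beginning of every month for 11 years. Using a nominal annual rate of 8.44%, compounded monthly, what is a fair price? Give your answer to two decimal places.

CHF 196,590.09

With 12 periods per year: i = 0.00703333, n = 132.
PV = PMT · [1 − (1+i)^(−n)] / i × (1+i) = 2275 · 86.413224 = 196,590.0856
(annuity-due: payments at period start, so ×(1+i).)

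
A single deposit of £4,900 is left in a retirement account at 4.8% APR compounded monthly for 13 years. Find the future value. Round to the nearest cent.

£9,133.88

i = 0.048/12 = 0.004 per month; n = 13·12 = 156.
4,900 × (1+0.004)^156 = 4,900 × 1.864057 = 9,133.8795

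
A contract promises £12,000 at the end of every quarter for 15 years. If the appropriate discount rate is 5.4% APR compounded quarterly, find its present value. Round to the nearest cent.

i = 0.054/4 = 0.0135 per quarter; n = 15·4 = 60.
PV = PMT · [1 − (1+i)^(−n)] / i = 12000 · 40.942578 = 491,310.9336

£491,310.93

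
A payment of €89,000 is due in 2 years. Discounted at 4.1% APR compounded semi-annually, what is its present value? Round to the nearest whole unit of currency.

i = 0.041/2 = 0.0205 per half-year; n = 2·2 = 4.
Discount factor = (1+0.0205)^(−4) = 0.922036; PV = 89,000 × 0.922036 = 82,061.2202

€82,061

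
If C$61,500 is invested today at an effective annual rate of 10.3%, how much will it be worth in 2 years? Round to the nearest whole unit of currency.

C$74,821

61,500 × (1+0.103)^2 = 61,500 × 1.216609 = 74,821.4535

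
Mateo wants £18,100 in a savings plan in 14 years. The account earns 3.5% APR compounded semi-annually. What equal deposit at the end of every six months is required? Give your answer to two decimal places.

i = 0.035/2 = 0.0175 per half-year; n = 14·2 = 28.
PMT = 18100 / ( [(1+0.0175)^28 − 1] / 0.0175 ) = 18100 / 35.737880 = 506.4654

£506.47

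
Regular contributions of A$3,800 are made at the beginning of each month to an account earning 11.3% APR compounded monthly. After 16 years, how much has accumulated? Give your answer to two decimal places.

A$2,055,790.19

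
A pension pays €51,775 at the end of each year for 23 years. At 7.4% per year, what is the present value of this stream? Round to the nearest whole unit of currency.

PV = PMT · [1 − (1+i)^(−n)] / i = 51775 · 10.897320 = 564,208.7604

€564,209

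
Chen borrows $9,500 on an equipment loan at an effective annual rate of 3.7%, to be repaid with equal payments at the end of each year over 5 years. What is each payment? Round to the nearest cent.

Annuity-PV factor = 4.489592; PMT = 9500 / 4.489592 = 2,116.0053

$2,116.01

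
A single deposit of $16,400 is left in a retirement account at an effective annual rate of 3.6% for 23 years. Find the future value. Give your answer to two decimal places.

16,400 × (1+0.036)^23 = 16,400 × 2.255664 = 36,992.8867

$36,992.89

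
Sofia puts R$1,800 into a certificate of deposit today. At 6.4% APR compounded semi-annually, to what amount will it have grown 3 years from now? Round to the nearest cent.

With 2 periods per year: i = 0.032, n = 6.
FV = 1,800 × (1 + 0.032)^6 = 2,174.4563

R$2,174.46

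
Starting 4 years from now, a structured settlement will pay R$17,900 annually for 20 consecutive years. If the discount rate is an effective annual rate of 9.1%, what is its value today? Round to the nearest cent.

PV at t=3 (ordinary 20-year annuity): 17900 × a(20|0.091) = 17900 × 9.063865 = 162,243.1893
PV₀ = 162,243.1893 / (1+0.091)^3 = 162,243.1893 / 1.298597 = 124,937.3307

R$124,937.33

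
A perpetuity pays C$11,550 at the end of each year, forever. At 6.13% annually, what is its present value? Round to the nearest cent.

PV = PMT / i = 11550 / 0.0613 = 188,417.6183

C$188,417.62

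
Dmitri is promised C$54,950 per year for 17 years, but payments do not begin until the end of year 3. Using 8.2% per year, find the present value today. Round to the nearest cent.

Value one period before first payment (t=2): 54950 × [1 − (1+0.082)^(−17)] / 0.082 = 54950 × 9.001212 = 494,616.5804
Discount back 2 years: 494,616.5804 × (1+0.082)^(−2) = 494,616.5804 × 0.854172 = 422,487.7771

C$422,487.78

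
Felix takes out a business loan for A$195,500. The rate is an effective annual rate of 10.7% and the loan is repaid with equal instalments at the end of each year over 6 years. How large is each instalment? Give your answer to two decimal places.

A$45,812.95

PMT = 195500 / ( [1 − (1+0.107)^(−6)] / 0.107 ) = 195500 / 4.267352 = 45,812.9496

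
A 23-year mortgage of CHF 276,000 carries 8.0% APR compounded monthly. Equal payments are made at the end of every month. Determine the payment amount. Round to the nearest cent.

i = 0.08/12 = 0.00666667 per month; n = 23·12 = 276.
Annuity-PV factor = 126.031475; PMT = 276000 / 126.031475 = 2,189.9291

CHF 2,189.93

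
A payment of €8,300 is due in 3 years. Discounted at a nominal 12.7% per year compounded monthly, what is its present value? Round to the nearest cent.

i = 0.127/12 = 0.0105833 per month; n = 3·12 = 36.
PV = 8,300 / (1 + 0.0105833)^36 = 8,300 / 1.460820 = 5,681.7400

€5,681.74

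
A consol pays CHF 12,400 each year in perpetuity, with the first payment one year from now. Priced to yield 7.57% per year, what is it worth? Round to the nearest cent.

CHF 163,804.49

PV = C/r = 12400/0.0757 = 163,804.4914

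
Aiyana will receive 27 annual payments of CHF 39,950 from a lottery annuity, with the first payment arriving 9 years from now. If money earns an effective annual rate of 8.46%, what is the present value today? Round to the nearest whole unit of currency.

Value one period before first payment (t=8): 39950 × [1 − (1+0.0846)^(−27)] / 0.0846 = 39950 × 10.501010 = 419,515.3532
Discount back 8 years: 419,515.3532 × (1+0.0846)^(−8) = 419,515.3532 × 0.522208 = 219,074.1114

CHF 219,074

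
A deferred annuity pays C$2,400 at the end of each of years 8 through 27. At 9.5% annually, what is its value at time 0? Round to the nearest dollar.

C$11,205

PV at t=7 (ordinary 20-year annuity): 2400 × a(20|0.095) = 2400 × 8.812382 = 21,149.7171
Discount back 7 years: 21,149.7171 × (1+0.095)^(−7) = 21,149.7171 × 0.529787 = 11,204.8418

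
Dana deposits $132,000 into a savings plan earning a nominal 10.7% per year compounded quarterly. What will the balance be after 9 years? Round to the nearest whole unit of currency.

$341,431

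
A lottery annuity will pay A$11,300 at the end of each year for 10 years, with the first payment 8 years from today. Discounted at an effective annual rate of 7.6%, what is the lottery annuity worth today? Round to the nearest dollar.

A$46,238

PV at t=7 (ordinary 10-year annuity): 11300 × a(10|0.076) = 11300 × 6.832849 = 77,211.1897
PV₀ = 77,211.1897 / (1+0.076)^7 = 77,211.1897 / 1.669882 = 46,237.5001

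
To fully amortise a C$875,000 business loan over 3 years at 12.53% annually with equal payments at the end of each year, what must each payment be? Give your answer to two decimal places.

C$367,627.82

PMT = 875000 / ( [1 − (1+0.1253)^(−3)] / 0.1253 ) = 875000 / 2.380125 = 367,627.8222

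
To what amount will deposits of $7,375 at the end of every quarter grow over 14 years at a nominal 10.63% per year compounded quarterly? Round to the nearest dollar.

With 4 periods per year: i = 0.026575, n = 56.
FV = PMT · [(1+i)^n − 1] / i = 7375 · 125.828211 = 927,983.0573

$927,983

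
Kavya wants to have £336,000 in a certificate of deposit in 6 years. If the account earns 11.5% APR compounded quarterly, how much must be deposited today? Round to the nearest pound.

£170,178

i = 0.115/4 = 0.02875 per quarter; n = 6·4 = 24.
Discount factor = (1+0.02875)^(−24) = 0.506482; PV = 336,000 × 0.506482 = 170,177.8059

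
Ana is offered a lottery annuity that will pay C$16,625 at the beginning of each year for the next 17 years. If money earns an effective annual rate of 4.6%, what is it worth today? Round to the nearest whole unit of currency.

C$202,044

Annuity factor a(17|0.046) × (1+i) = 12.153049; PV = 16625 × 12.153049 = 202,044.4456
(annuity-due: payments at period start, so ×(1+i).)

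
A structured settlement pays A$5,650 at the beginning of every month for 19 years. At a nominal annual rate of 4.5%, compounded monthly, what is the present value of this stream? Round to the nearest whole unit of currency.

With 12 periods per year: i = 0.00375, n = 228.
PV = PMT · [1 − (1+i)^(−n)] / i × (1+i) = 5650 · 153.650351 = 868,124.4859
(annuity-due: payments at period start, so ×(1+i).)

A$868,124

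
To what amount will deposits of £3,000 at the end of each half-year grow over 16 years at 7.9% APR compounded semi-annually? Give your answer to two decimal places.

£186,416.88

With 2 periods per year: i = 0.0395, n = 32.
Accumulation factor s(32|0.0395) = 62.138959; FV = 3000 × 62.138959 = 186,416.8760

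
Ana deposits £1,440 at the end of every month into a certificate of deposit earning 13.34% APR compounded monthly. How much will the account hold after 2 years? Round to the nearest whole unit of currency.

£39,360

i = 0.1334/12 = 0.0111167 per month; n = 2·12 = 24.
FV = PMT · [(1+i)^n − 1] / i = 1440 · 27.333597 = 39,360.3799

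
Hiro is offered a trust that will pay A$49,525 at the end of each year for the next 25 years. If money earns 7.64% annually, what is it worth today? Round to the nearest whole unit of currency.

Annuity factor a(25|0.0764) = 11.011393; PV = 49525 × 11.011393 = 545,339.2573

A$545,339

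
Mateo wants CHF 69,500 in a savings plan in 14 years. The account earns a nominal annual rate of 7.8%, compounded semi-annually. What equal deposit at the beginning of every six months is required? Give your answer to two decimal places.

Periodic rate i = 0.078/2 = 0.039; n = 14 × 2 = 28 periods.
PMT = 69500 / ( [(1+0.039)^28 − 1] / 0.039 × (1+i) ) = 69500 / 51.124350 = 1,359.4305

CHF 1,359.43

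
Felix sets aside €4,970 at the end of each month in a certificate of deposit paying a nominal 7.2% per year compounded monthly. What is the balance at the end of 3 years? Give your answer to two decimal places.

€199,049.83

Periodic rate i = 0.072/12 = 0.006; n = 3 × 12 = 36 periods.
Accumulation factor s(36|0.006) = 40.050268; FV = 4970 × 40.050268 = 199,049.8300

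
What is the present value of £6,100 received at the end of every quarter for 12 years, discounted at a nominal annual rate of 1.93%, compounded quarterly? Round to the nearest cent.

i = 0.0193/4 = 0.004825 per quarter; n = 12·4 = 48.
PV = 6100 × [1 − (1+0.004825)^(−48)] / 0.004825 = 6100 × 42.755380 = 260,807.8178

£260,807.82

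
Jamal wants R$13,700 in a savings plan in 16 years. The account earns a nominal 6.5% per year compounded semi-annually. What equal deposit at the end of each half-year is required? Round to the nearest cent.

Periodic rate i = 0.065/2 = 0.0325; n = 16 × 2 = 32 periods.
PMT = 13700 / ( [(1+0.0325)^32 − 1] / 0.0325 ) = 13700 / 54.855372 = 249.7476

R$249.75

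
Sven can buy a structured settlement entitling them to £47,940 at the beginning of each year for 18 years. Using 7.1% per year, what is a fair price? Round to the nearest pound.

£512,764

PV = PMT · [1 − (1+i)^(−n)] / i × (1+i) = 47940 · 10.695961 = 512,764.3761
(Beginning-of-period payments → annuity-due factor ×(1+i).)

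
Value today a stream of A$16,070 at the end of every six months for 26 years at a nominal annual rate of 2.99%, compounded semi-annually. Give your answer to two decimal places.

With 2 periods per year: i = 0.01495, n = 52.
Annuity factor a(52|0.01495) = 35.969801; PV = 16070 × 35.969801 = 578,034.6984

A$578,034.70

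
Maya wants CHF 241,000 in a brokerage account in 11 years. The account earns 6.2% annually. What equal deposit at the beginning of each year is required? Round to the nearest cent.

CHF 14,998.52

FV-annuity factor × (1+i) = 16.068249; PMT = 241000 / 16.068249 = 14,998.5233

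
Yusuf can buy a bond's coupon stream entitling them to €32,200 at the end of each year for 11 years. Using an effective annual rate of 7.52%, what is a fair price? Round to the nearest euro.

PV = PMT · [1 − (1+i)^(−n)] / i = 32200 · 7.308237 = 235,325.2474

€235,325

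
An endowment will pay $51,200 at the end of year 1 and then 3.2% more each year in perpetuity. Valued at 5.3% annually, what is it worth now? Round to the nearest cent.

$2,438,095.24

PV = PMT / (i − g) = 51200 / (0.053 − 0.032) = 51200 / 0.021000 = 2,438,095.2381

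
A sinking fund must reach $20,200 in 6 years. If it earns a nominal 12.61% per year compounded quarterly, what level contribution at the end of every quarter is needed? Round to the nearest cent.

$575.63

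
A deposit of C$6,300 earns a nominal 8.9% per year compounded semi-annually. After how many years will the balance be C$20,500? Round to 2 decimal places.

Periodic rate i = 0.089/2 = 0.0445.
(1+i)^n = 20500/6300 = 3.25397, so n = ln 3.25397 / ln 1.0445 = 27.0997 half-years
= 27.0997/2 years

13.55 years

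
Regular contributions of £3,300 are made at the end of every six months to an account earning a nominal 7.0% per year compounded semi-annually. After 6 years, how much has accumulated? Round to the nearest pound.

i = 0.07/2 = 0.035 per half-year; n = 6·2 = 12.
Accumulation factor s(12|0.035) = 14.601962; FV = 3300 × 14.601962 = 48,186.4734

£48,186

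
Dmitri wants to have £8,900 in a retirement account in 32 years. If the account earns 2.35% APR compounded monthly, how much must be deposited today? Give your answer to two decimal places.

£4,198.75

With 12 periods per year: i = 0.00195833, n = 384.
Discount factor = (1+0.00195833)^(−384) = 0.471770; PV = 8,900 × 0.471770 = 4,198.7491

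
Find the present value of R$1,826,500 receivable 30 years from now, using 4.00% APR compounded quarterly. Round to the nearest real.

Periodic rate i = 0.04/4 = 0.01; n = 30 × 4 = 120 periods.
PV = FV·(1+i)^(−n) = 1,826,500 × 0.302995 = 553,419.9651

R$553,420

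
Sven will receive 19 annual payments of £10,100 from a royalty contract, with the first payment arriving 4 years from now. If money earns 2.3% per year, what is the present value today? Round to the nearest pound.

£143,898

PV at t=3 (ordinary 19-year annuity): 10100 × a(19|0.023) = 10100 × 15.253185 = 154,057.1649
Discount back 3 years: 154,057.1649 × (1+0.023)^(−3) = 154,057.1649 × 0.934056 = 143,898.0803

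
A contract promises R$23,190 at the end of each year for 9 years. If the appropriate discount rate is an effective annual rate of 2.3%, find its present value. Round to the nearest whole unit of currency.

R$186,601

PV = PMT · [1 − (1+i)^(−n)] / i = 23190 · 8.046604 = 186,600.7484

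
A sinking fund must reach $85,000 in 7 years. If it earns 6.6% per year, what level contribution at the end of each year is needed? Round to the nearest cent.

$9,942.77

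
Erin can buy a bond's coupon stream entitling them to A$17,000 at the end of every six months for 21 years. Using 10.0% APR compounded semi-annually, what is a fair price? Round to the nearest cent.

A$296,194.53

With 2 periods per year: i = 0.05, n = 42.
PV = 17000 × [1 − (1+0.05)^(−42)] / 0.05 = 17000 × 17.423208 = 296,194.5288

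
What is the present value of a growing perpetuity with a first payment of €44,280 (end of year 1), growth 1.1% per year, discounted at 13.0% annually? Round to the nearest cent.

€372,100.84

PV = PMT / (i − g) = 44280 / (0.13 − 0.011) = 44280 / 0.119000 = 372,100.8403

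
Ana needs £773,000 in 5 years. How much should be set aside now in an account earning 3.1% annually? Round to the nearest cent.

£663,569.12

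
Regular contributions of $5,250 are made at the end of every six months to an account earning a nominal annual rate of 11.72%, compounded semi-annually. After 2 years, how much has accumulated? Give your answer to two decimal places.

$22,919.07

i = 0.1172/2 = 0.0586 per half-year; n = 2·2 = 4.
Accumulation factor s(4|0.0586) = 4.365537; FV = 5250 × 4.365537 = 22,919.0696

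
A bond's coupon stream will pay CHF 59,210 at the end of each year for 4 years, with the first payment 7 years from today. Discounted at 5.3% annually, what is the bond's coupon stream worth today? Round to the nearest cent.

CHF 152,945.80

Value one period before first payment (t=6): 59210 × [1 − (1+0.053)^(−4)] / 0.053 = 59210 × 3.521379 = 208,500.8223
Discount back 6 years: 208,500.8223 × (1+0.053)^(−6) = 208,500.8223 × 0.733550 = 152,945.7963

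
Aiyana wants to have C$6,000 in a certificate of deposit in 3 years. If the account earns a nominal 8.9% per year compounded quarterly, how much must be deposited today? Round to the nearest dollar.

Periodic rate i = 0.089/4 = 0.02225; n = 3 × 4 = 12 periods.
Discount factor = (1+0.02225)^(−12) = 0.767918; PV = 6,000 × 0.767918 = 4,607.5050

C$4,608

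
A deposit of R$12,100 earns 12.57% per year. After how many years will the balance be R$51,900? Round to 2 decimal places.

12.30 years

n = ln(51900/12100) / ln(1+0.1257) = ln(4.28926) / 0.118405 = 12.2977 years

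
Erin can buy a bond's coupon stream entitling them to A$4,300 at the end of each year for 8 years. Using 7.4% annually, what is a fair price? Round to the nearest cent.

Annuity factor a(8|0.074) = 5.879832; PV = 4300 × 5.879832 = 25,283.2782

A$25,283.28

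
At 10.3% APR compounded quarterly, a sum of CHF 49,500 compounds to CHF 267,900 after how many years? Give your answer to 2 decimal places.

Periodic rate i = 0.103/4 = 0.02575.
n = ln(267900/49500) / ln(1+0.02575) = ln(5.41212) / 0.025424 = 66.4190 quarters
= 66.4190/4 years

16.60 years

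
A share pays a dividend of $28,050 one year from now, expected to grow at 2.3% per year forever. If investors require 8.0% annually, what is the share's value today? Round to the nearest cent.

$492,105.26

PV = PMT / (i − g) = 28050 / (0.08 − 0.023) = 28050 / 0.057000 = 492,105.2632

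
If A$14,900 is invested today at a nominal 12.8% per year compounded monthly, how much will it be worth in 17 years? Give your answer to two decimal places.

A$129,779.62

i = 0.128/12 = 0.0106667 per month; n = 17·12 = 204.
FV = PV·(1+i)^n = 14,900 × 8.710041 = 129,779.6162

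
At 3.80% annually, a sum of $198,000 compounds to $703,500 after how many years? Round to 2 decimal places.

n = ln(703500/198000) / ln(1+0.038) = ln(3.55303) / 0.037296 = 33.9931 years

33.99 years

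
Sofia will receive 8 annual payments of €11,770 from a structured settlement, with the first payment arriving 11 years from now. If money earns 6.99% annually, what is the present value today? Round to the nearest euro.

€35,775

Value one period before first payment (t=10): 11770 × [1 − (1+0.0699)^(−8)] / 0.0699 = 11770 × 5.973613 = 70,309.4278
PV₀ = 70,309.4278 / (1+0.0699)^10 = 70,309.4278 / 1.965314 = 35,775.1685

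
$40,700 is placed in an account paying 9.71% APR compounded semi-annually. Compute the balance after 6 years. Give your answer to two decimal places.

$71,889.28

Periodic rate i = 0.0971/2 = 0.04855; n = 6 × 2 = 12 periods.
40,700 × (1+0.04855)^12 = 40,700 × 1.766321 = 71,889.2817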